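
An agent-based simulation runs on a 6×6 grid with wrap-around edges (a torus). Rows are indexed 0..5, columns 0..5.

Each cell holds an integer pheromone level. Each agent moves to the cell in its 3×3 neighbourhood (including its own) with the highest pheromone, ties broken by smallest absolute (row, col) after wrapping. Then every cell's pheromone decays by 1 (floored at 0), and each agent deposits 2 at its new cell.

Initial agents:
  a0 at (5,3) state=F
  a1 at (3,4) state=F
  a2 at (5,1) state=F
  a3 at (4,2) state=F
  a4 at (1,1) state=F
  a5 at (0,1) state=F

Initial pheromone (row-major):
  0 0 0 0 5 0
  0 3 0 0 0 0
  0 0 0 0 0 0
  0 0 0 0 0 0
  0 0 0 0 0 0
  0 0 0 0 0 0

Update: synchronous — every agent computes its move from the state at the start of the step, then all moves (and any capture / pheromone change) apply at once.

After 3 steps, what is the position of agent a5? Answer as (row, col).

t=1: a0@(0,4) a1@(2,3) a2@(0,0) a3@(3,1) a4@(1,1) a5@(1,1) | pheromone: 2 0 0 0 6 0 / 0 6 0 0 0 0 / 0 0 0 2 0 0 / 0 2 0 0 0 0 / 0 0 0 0 0 0 / 0 0 0 0 0 0
t=2: a0@(0,4) a1@(2,3) a2@(1,1) a3@(3,1) a4@(1,1) a5@(1,1) | pheromone: 1 0 0 0 7 0 / 0 11 0 0 0 0 / 0 0 0 3 0 0 / 0 3 0 0 0 0 / 0 0 0 0 0 0 / 0 0 0 0 0 0
t=3: a0@(0,4) a1@(2,3) a2@(1,1) a3@(3,1) a4@(1,1) a5@(1,1) | pheromone: 0 0 0 0 8 0 / 0 16 0 0 0 0 / 0 0 0 4 0 0 / 0 4 0 0 0 0 / 0 0 0 0 0 0 / 0 0 0 0 0 0

(1, 1)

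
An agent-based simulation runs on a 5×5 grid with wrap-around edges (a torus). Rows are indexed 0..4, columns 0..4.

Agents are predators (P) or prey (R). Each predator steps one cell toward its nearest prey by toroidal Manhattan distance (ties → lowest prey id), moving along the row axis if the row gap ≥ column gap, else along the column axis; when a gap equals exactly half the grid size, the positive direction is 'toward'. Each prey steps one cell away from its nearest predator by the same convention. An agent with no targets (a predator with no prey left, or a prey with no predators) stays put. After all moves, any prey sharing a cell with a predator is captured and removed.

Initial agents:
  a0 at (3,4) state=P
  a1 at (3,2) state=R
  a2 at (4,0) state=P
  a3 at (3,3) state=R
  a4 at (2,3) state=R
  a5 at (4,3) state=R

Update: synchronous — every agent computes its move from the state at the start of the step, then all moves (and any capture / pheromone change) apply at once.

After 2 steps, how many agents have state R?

t=1: a0@(3,3):P a1@(3,1):R a2@(4,4):P a3@(3,2):R a4@(1,3):R a5@(0,3):R
t=2: a0@(3,2):P a1@(3,0):R a2@(0,4):P a3@(3,1):R a4@(0,3):R a5@(1,3):R

4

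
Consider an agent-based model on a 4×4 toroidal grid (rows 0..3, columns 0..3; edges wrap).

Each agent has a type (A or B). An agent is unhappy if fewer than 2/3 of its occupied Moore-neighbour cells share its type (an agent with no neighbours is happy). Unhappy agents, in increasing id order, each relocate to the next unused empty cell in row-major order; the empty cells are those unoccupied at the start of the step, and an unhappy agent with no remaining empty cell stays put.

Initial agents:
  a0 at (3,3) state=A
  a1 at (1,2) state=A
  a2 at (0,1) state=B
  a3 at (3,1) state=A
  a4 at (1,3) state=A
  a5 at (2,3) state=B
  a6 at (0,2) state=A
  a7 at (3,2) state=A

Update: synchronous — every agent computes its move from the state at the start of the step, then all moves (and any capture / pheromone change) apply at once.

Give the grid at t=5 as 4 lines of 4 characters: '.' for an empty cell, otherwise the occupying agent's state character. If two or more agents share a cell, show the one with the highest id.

A.BA
A.B.
.A..
A..A

t=1: a0@(3,3):A a1@(0,0):A a2@(0,3):B a3@(3,1):A a4@(1,3):A a5@(1,0):B a6@(0,2):A a7@(1,1):A
t=2: a0@(3,3):A a1@(0,0):A a2@(0,1):B a3@(3,1):A a4@(1,2):A a5@(2,0):B a6@(0,2):A a7@(1,1):A
t=3: a0@(3,3):A a1@(0,0):A a2@(0,3):B a3@(1,0):A a4@(1,2):A a5@(1,3):B a6@(0,2):A a7@(2,1):A
t=4: a0@(3,3):A a1@(0,1):A a2@(1,1):B a3@(2,0):A a4@(2,2):A a5@(2,3):B a6@(3,0):A a7@(2,1):A
t=5: a0@(3,3):A a1@(0,0):A a2@(0,2):B a3@(0,3):A a4@(1,0):A a5@(1,2):B a6@(3,0):A a7@(2,1):A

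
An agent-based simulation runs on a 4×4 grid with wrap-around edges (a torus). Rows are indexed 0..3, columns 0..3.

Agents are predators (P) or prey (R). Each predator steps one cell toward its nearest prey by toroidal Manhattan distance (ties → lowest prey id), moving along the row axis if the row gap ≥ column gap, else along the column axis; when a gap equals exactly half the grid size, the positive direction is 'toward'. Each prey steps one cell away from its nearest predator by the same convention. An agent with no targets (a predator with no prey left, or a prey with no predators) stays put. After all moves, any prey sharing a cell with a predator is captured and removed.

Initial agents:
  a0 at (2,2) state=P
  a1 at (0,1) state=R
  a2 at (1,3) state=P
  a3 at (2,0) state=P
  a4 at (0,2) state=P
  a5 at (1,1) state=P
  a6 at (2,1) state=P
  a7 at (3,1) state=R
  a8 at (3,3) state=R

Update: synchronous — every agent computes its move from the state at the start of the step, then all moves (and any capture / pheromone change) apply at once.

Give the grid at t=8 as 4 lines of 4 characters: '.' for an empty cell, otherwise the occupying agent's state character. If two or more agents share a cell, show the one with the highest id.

t=1: a0@(3,2):P a1@(0,0):R a2@(2,3):P a3@(3,0):P a4@(0,1):P a5@(0,1):P a6@(3,1):P a8@(0,3):R
t=2: a0@(0,2):P a1@(1,0):R a2@(3,3):P a3@(0,0):P a4@(0,0):P a5@(0,0):P a6@(0,1):P a8@(1,3):R
t=3: a0@(1,2):P a1@(2,0):R a2@(0,3):P a3@(1,0):P a4@(1,0):P a5@(1,0):P a6@(1,1):P a8@(2,3):R
t=4: a0@(2,2):P a1@(3,0):R a2@(1,3):P a3@(2,0):P a4@(2,0):P a5@(2,0):P a6@(2,1):P a8@(3,3):R
t=5: a0@(3,2):P a1@(0,0):R a2@(2,3):P a3@(3,0):P a4@(3,0):P a5@(3,0):P a6@(3,1):P a8@(0,3):R
t=6: a0@(0,2):P a1@(1,0):R a2@(3,3):P a3@(0,0):P a4@(0,0):P a5@(0,0):P a6@(0,1):P a8@(1,3):R
t=7: a0@(1,2):P a1@(2,0):R a2@(0,3):P a3@(1,0):P a4@(1,0):P a5@(1,0):P a6@(1,1):P a8@(2,3):R
t=8: a0@(2,2):P a1@(3,0):R a2@(1,3):P a3@(2,0):P a4@(2,0):P a5@(2,0):P a6@(2,1):P a8@(3,3):R

....
...P
PPP.
R..R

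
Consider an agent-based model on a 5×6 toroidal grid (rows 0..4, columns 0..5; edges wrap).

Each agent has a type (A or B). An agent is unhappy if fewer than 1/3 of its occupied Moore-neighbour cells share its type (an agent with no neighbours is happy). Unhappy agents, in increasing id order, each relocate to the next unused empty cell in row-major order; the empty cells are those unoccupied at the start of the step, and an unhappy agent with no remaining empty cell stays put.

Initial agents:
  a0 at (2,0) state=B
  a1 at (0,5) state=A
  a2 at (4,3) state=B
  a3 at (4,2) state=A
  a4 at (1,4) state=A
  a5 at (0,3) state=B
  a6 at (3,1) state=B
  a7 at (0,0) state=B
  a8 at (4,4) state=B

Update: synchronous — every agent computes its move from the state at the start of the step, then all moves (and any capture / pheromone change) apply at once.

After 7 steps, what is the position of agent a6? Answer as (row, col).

(3, 1)

t=1: a0@(2,0):B a1@(0,5):A a2@(4,3):B a3@(0,1):A a4@(1,4):A a5@(0,3):B a6@(3,1):B a7@(0,2):B a8@(4,4):B
t=2: a0@(2,0):B a1@(0,5):A a2@(4,3):B a3@(0,0):A a4@(1,4):A a5@(0,3):B a6@(3,1):B a7@(0,2):B a8@(4,4):B
t=3: (unchanged — steady state)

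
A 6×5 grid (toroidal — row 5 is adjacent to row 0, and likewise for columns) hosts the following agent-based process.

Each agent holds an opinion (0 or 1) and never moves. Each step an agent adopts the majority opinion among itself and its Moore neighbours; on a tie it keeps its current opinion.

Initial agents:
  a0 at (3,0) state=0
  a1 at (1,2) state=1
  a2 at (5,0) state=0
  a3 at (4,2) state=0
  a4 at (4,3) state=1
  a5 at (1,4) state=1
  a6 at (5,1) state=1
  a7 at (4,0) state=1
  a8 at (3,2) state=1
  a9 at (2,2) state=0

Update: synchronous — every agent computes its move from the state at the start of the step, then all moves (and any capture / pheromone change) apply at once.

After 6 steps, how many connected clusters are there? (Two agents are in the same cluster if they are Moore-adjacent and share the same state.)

3

t=1: a0@(3,0):0 a1@(1,2):1 a2@(5,0):1 a3@(4,2):1 a4@(4,3):1 a5@(1,4):1 a6@(5,1):1 a7@(4,0):1 a8@(3,2):1 a9@(2,2):1
t=2: (unchanged — steady state)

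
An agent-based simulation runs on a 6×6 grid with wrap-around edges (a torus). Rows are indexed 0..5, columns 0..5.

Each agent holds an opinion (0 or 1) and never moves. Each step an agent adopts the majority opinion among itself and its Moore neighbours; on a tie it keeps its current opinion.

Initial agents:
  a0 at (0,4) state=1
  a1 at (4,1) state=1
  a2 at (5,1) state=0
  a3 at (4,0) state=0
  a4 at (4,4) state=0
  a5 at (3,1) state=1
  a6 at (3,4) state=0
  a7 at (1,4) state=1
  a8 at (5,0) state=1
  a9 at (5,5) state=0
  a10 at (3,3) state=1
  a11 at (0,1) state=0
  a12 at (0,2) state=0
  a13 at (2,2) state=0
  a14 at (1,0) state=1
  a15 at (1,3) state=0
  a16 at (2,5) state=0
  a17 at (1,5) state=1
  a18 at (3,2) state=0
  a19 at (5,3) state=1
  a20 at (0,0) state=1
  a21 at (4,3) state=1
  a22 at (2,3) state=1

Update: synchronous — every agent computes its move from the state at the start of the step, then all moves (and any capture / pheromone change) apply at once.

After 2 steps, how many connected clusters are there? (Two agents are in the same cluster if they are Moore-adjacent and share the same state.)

t=1: a0@(0,4):1 a1@(4,1):1 a2@(5,1):0 a3@(4,0):0 a4@(4,4):0 a5@(3,1):0 a6@(3,4):0 a7@(1,4):1 a8@(5,0):0 a9@(5,5):0 a10@(3,3):0 a11@(0,1):0 a12@(0,2):0 a13@(2,2):0 a14@(1,0):1 a15@(1,3):0 a16@(2,5):1 a17@(1,5):1 a18@(3,2):1 a19@(5,3):1 a20@(0,0):1 a21@(4,3):1 a22@(2,3):0
t=2: a0@(0,4):1 a1@(4,1):0 a2@(5,1):0 a3@(4,0):0 a4@(4,4):0 a5@(3,1):0 a6@(3,4):0 a7@(1,4):1 a8@(5,0):0 a9@(5,5):0 a10@(3,3):0 a11@(0,1):0 a12@(0,2):0 a13@(2,2):0 a14@(1,0):1 a15@(1,3):0 a16@(2,5):1 a17@(1,5):1 a18@(3,2):0 a19@(5,3):1 a20@(0,0):0 a21@(4,3):1 a22@(2,3):0

2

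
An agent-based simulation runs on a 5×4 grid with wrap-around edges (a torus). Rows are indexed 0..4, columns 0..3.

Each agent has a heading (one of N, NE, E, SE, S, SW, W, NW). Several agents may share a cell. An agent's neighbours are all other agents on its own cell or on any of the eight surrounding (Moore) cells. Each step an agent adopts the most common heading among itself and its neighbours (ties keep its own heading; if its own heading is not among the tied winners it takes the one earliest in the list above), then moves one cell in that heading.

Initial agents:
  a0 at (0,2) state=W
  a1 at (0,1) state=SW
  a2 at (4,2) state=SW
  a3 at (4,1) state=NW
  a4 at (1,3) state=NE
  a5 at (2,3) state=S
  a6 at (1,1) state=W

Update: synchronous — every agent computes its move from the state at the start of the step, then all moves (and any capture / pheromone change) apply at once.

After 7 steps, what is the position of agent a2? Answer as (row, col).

(1, 3)

t=1: a0@(0,1):W a1@(1,0):SW a2@(0,1):SW a3@(0,0):SW a4@(0,0):NE a5@(3,3):S a6@(1,0):W
t=2: a0@(1,0):SW a1@(2,3):SW a2@(1,0):SW a3@(1,3):SW a4@(1,3):SW a5@(4,3):S a6@(2,3):SW
t=3: a0@(2,3):SW a1@(3,2):SW a2@(2,3):SW a3@(2,2):SW a4@(2,2):SW a5@(0,3):S a6@(3,2):SW
t=4: a0@(3,2):SW a1@(4,1):SW a2@(3,2):SW a3@(3,1):SW a4@(3,1):SW a5@(1,3):S a6@(4,1):SW
t=5: a0@(4,1):SW a1@(0,0):SW a2@(4,1):SW a3@(4,0):SW a4@(4,0):SW a5@(2,3):S a6@(0,0):SW
t=6: a0@(0,0):SW a1@(1,3):SW a2@(0,0):SW a3@(0,3):SW a4@(0,3):SW a5@(3,3):S a6@(1,3):SW
t=7: a0@(1,3):SW a1@(2,2):SW a2@(1,3):SW a3@(1,2):SW a4@(1,2):SW a5@(4,3):S a6@(2,2):SW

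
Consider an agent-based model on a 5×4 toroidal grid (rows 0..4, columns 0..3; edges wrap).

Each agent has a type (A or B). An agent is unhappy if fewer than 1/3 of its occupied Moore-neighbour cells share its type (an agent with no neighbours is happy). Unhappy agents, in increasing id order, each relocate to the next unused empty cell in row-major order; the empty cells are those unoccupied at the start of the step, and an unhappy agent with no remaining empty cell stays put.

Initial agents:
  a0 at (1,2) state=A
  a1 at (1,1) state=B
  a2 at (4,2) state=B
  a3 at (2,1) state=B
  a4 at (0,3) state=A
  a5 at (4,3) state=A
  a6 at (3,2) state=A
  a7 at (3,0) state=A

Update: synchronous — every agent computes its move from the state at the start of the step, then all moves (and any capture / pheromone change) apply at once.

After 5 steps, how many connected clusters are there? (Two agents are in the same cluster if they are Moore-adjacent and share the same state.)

t=1: a0@(1,2):A a1@(1,1):B a2@(0,0):B a3@(0,1):B a4@(0,3):A a5@(4,3):A a6@(3,2):A a7@(3,0):A
t=2: (unchanged — steady state)

2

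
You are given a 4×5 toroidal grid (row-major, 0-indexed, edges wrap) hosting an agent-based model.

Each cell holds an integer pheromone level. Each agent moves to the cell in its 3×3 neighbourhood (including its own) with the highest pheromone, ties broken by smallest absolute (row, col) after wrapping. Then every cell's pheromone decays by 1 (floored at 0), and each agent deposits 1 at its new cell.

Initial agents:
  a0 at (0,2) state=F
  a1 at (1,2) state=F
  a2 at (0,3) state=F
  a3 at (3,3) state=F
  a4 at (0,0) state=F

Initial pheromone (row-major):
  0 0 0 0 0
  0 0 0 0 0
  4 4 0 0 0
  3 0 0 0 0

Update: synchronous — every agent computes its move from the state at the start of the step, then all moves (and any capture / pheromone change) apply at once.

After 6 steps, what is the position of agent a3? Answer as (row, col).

(0, 2)

t=1: a0@(0,1) a1@(2,1) a2@(0,2) a3@(0,2) a4@(3,0) | pheromone: 0 1 2 0 0 / 0 0 0 0 0 / 3 4 0 0 0 / 3 0 0 0 0
t=2: a0@(3,0) a1@(2,1) a2@(0,2) a3@(0,2) a4@(2,1) | pheromone: 0 0 3 0 0 / 0 0 0 0 0 / 2 5 0 0 0 / 3 0 0 0 0
t=3: a0@(2,1) a1@(2,1) a2@(0,2) a3@(0,2) a4@(2,1) | pheromone: 0 0 4 0 0 / 0 0 0 0 0 / 1 7 0 0 0 / 2 0 0 0 0
t=4: a0@(2,1) a1@(2,1) a2@(0,2) a3@(0,2) a4@(2,1) | pheromone: 0 0 5 0 0 / 0 0 0 0 0 / 0 9 0 0 0 / 1 0 0 0 0
t=5: a0@(2,1) a1@(2,1) a2@(0,2) a3@(0,2) a4@(2,1) | pheromone: 0 0 6 0 0 / 0 0 0 0 0 / 0 11 0 0 0 / 0 0 0 0 0
t=6: a0@(2,1) a1@(2,1) a2@(0,2) a3@(0,2) a4@(2,1) | pheromone: 0 0 7 0 0 / 0 0 0 0 0 / 0 13 0 0 0 / 0 0 0 0 0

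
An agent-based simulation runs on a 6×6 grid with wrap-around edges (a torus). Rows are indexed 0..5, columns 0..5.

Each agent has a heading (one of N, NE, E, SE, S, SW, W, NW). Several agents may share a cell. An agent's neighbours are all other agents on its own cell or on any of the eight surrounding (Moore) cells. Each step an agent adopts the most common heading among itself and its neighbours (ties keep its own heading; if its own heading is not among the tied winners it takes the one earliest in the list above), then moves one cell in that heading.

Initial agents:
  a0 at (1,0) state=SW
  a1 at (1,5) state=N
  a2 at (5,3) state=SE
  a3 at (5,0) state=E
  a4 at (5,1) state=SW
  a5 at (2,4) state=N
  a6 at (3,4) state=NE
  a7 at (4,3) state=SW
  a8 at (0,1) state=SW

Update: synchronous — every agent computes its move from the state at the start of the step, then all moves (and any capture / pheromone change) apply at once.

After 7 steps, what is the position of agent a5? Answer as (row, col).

t=1: a0@(2,5):SW a1@(0,5):N a2@(0,4):SE a3@(0,5):SW a4@(0,0):SW a5@(1,4):N a6@(2,5):NE a7@(5,2):SW a8@(1,0):SW
t=2: a0@(3,4):SW a1@(1,4):SW a2@(5,4):N a3@(1,4):SW a4@(1,5):SW a5@(0,4):N a6@(3,4):SW a7@(0,1):SW a8@(2,5):SW
t=3: a0@(4,3):SW a1@(2,3):SW a2@(4,4):N a3@(2,3):SW a4@(2,4):SW a5@(1,3):SW a6@(4,3):SW a7@(1,0):SW a8@(3,4):SW
t=4: a0@(5,2):SW a1@(3,2):SW a2@(5,3):SW a3@(3,2):SW a4@(3,3):SW a5@(2,2):SW a6@(5,2):SW a7@(2,5):SW a8@(4,3):SW
t=5: a0@(0,1):SW a1@(4,1):SW a2@(0,2):SW a3@(4,1):SW a4@(4,2):SW a5@(3,1):SW a6@(0,1):SW a7@(3,4):SW a8@(5,2):SW
t=6: a0@(1,0):SW a1@(5,0):SW a2@(1,1):SW a3@(5,0):SW a4@(5,1):SW a5@(4,0):SW a6@(1,0):SW a7@(4,3):SW a8@(0,1):SW
t=7: a0@(2,5):SW a1@(0,5):SW a2@(2,0):SW a3@(0,5):SW a4@(0,0):SW a5@(5,5):SW a6@(2,5):SW a7@(5,2):SW a8@(1,0):SW

(5, 5)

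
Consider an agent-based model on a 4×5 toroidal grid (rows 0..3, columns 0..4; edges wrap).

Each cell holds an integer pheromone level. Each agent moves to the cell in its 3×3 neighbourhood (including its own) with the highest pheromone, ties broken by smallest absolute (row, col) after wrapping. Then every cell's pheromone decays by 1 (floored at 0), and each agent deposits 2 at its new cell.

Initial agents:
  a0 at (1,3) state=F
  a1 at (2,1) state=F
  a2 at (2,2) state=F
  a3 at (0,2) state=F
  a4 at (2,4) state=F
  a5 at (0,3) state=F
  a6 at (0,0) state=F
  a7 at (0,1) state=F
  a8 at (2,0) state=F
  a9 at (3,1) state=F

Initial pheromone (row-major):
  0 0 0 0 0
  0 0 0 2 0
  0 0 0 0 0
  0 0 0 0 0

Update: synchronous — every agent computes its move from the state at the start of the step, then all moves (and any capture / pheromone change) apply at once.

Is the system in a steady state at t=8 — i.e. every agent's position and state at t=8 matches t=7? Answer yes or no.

yes

t=1: a0@(1,3) a1@(1,0) a2@(1,3) a3@(1,3) a4@(1,3) a5@(1,3) a6@(0,0) a7@(0,0) a8@(1,0) a9@(0,0) | pheromone: 6 0 0 0 0 / 4 0 0 11 0 / 0 0 0 0 0 / 0 0 0 0 0
t=2: a0@(1,3) a1@(0,0) a2@(1,3) a3@(1,3) a4@(1,3) a5@(1,3) a6@(0,0) a7@(0,0) a8@(0,0) a9@(0,0) | pheromone: 15 0 0 0 0 / 3 0 0 20 0 / 0 0 0 0 0 / 0 0 0 0 0
t=3: a0@(1,3) a1@(0,0) a2@(1,3) a3@(1,3) a4@(1,3) a5@(1,3) a6@(0,0) a7@(0,0) a8@(0,0) a9@(0,0) | pheromone: 24 0 0 0 0 / 2 0 0 29 0 / 0 0 0 0 0 / 0 0 0 0 0
t=4: a0@(1,3) a1@(0,0) a2@(1,3) a3@(1,3) a4@(1,3) a5@(1,3) a6@(0,0) a7@(0,0) a8@(0,0) a9@(0,0) | pheromone: 33 0 0 0 0 / 1 0 0 38 0 / 0 0 0 0 0 / 0 0 0 0 0
t=5: a0@(1,3) a1@(0,0) a2@(1,3) a3@(1,3) a4@(1,3) a5@(1,3) a6@(0,0) a7@(0,0) a8@(0,0) a9@(0,0) | pheromone: 42 0 0 0 0 / 0 0 0 47 0 / 0 0 0 0 0 / 0 0 0 0 0
t=6: a0@(1,3) a1@(0,0) a2@(1,3) a3@(1,3) a4@(1,3) a5@(1,3) a6@(0,0) a7@(0,0) a8@(0,0) a9@(0,0) | pheromone: 51 0 0 0 0 / 0 0 0 56 0 / 0 0 0 0 0 / 0 0 0 0 0
t=7: a0@(1,3) a1@(0,0) a2@(1,3) a3@(1,3) a4@(1,3) a5@(1,3) a6@(0,0) a7@(0,0) a8@(0,0) a9@(0,0) | pheromone: 60 0 0 0 0 / 0 0 0 65 0 / 0 0 0 0 0 / 0 0 0 0 0
t=8: a0@(1,3) a1@(0,0) a2@(1,3) a3@(1,3) a4@(1,3) a5@(1,3) a6@(0,0) a7@(0,0) a8@(0,0) a9@(0,0) | pheromone: 69 0 0 0 0 / 0 0 0 74 0 / 0 0 0 0 0 / 0 0 0 0 0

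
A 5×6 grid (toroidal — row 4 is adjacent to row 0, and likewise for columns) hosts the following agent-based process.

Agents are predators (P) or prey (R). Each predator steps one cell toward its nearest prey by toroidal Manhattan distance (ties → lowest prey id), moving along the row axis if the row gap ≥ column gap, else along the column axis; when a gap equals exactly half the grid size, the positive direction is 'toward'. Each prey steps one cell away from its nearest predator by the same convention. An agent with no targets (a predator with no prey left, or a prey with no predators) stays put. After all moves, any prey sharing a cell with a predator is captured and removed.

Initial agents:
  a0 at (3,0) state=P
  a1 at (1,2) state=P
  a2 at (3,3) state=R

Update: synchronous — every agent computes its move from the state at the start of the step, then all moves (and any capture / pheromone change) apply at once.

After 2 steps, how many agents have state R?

1

t=1: a0@(3,1):P a1@(2,2):P a2@(3,2):R
t=2: a0@(3,2):P a1@(3,2):P a2@(3,3):R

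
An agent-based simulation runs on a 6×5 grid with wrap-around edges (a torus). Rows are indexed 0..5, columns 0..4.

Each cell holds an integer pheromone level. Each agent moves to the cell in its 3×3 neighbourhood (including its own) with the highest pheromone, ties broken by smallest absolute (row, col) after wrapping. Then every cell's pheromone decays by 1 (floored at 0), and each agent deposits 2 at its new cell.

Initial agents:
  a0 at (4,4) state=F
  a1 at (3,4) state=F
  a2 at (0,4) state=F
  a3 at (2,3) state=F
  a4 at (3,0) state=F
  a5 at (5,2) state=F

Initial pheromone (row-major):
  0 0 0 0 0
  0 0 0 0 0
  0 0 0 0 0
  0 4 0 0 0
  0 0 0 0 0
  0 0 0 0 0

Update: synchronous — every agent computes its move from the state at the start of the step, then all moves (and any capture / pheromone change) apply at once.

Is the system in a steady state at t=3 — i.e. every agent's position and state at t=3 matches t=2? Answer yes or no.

no

t=1: a0@(3,0) a1@(2,0) a2@(0,0) a3@(1,2) a4@(3,1) a5@(0,1) | pheromone: 2 2 0 0 0 / 0 0 2 0 0 / 2 0 0 0 0 / 2 5 0 0 0 / 0 0 0 0 0 / 0 0 0 0 0
t=2: a0@(3,1) a1@(3,1) a2@(0,0) a3@(0,1) a4@(3,1) a5@(0,0) | pheromone: 5 3 0 0 0 / 0 0 1 0 0 / 1 0 0 0 0 / 1 10 0 0 0 / 0 0 0 0 0 / 0 0 0 0 0
t=3: a0@(3,1) a1@(3,1) a2@(0,0) a3@(0,0) a4@(3,1) a5@(0,0) | pheromone: 10 2 0 0 0 / 0 0 0 0 0 / 0 0 0 0 0 / 0 15 0 0 0 / 0 0 0 0 0 / 0 0 0 0 0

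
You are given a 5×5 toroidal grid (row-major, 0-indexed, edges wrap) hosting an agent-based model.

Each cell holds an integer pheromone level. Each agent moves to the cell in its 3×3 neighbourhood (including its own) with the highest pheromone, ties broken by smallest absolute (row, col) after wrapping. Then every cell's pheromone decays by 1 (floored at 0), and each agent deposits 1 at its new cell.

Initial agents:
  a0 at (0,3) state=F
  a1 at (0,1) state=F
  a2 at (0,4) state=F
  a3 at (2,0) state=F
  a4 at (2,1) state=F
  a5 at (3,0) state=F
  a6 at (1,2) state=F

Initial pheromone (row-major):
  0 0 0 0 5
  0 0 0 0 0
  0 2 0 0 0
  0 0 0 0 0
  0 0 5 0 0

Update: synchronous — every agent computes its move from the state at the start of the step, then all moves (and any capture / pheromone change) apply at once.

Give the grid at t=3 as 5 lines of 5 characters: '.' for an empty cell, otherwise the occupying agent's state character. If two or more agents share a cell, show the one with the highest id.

t=1: a0@(0,4) a1@(4,2) a2@(0,4) a3@(2,1) a4@(2,1) a5@(2,1) a6@(2,1) | pheromone: 0 0 0 0 6 / 0 0 0 0 0 / 0 5 0 0 0 / 0 0 0 0 0 / 0 0 5 0 0
t=2: a0@(0,4) a1@(4,2) a2@(0,4) a3@(2,1) a4@(2,1) a5@(2,1) a6@(2,1) | pheromone: 0 0 0 0 7 / 0 0 0 0 0 / 0 8 0 0 0 / 0 0 0 0 0 / 0 0 5 0 0
t=3: a0@(0,4) a1@(4,2) a2@(0,4) a3@(2,1) a4@(2,1) a5@(2,1) a6@(2,1) | pheromone: 0 0 0 0 8 / 0 0 0 0 0 / 0 11 0 0 0 / 0 0 0 0 0 / 0 0 5 0 0

....F
.....
.F...
.....
..F..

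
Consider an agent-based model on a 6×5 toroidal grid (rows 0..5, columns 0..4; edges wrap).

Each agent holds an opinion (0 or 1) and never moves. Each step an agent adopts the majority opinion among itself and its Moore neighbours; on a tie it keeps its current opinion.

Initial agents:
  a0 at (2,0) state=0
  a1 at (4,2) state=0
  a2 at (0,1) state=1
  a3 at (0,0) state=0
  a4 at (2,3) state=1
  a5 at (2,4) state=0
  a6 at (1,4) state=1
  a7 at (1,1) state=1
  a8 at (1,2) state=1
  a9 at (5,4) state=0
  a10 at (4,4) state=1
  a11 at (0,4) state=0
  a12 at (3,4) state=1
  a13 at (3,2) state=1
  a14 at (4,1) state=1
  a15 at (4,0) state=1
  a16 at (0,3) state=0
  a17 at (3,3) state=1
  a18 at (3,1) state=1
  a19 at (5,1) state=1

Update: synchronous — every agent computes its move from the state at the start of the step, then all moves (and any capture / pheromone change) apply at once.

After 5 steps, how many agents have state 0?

3

t=1: a0@(2,0):1 a1@(4,2):1 a2@(0,1):1 a3@(0,0):1 a4@(2,3):1 a5@(2,4):1 a6@(1,4):0 a7@(1,1):1 a8@(1,2):1 a9@(5,4):0 a10@(4,4):1 a11@(0,4):0 a12@(3,4):1 a13@(3,2):1 a14@(4,1):1 a15@(4,0):1 a16@(0,3):0 a17@(3,3):1 a18@(3,1):1 a19@(5,1):1
t=2: a0@(2,0):1 a1@(4,2):1 a2@(0,1):1 a3@(0,0):1 a4@(2,3):1 a5@(2,4):1 a6@(1,4):1 a7@(1,1):1 a8@(1,2):1 a9@(5,4):0 a10@(4,4):1 a11@(0,4):0 a12@(3,4):1 a13@(3,2):1 a14@(4,1):1 a15@(4,0):1 a16@(0,3):0 a17@(3,3):1 a18@(3,1):1 a19@(5,1):1
t=3: (unchanged — steady state)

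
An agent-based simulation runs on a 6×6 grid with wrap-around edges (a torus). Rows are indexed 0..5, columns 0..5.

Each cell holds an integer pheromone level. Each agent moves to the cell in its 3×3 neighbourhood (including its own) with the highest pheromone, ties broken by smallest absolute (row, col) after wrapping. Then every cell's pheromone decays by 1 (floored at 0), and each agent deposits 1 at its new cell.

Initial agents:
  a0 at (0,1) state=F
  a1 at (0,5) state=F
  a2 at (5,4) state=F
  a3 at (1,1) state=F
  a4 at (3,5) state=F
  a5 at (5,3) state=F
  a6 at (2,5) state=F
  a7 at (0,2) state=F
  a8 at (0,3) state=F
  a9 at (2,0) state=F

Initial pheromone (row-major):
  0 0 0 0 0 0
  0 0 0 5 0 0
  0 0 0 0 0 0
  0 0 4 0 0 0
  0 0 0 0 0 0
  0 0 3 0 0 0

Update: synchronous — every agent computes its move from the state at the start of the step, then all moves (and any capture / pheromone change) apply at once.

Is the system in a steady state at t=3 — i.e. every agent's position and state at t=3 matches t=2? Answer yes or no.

t=1: a0@(5,2) a1@(0,0) a2@(0,3) a3@(0,0) a4@(2,0) a5@(5,2) a6@(1,0) a7@(1,3) a8@(1,3) a9@(1,0) | pheromone: 2 0 0 1 0 0 / 2 0 0 6 0 0 / 1 0 0 0 0 0 / 0 0 3 0 0 0 / 0 0 0 0 0 0 / 0 0 4 0 0 0
t=2: a0@(5,2) a1@(0,0) a2@(1,3) a3@(0,0) a4@(1,0) a5@(5,2) a6@(0,0) a7@(1,3) a8@(1,3) a9@(0,0) | pheromone: 5 0 0 0 0 0 / 2 0 0 8 0 0 / 0 0 0 0 0 0 / 0 0 2 0 0 0 / 0 0 0 0 0 0 / 0 0 5 0 0 0
t=3: a0@(5,2) a1@(0,0) a2@(1,3) a3@(0,0) a4@(0,0) a5@(5,2) a6@(0,0) a7@(1,3) a8@(1,3) a9@(0,0) | pheromone: 9 0 0 0 0 0 / 1 0 0 10 0 0 / 0 0 0 0 0 0 / 0 0 1 0 0 0 / 0 0 0 0 0 0 / 0 0 6 0 0 0

no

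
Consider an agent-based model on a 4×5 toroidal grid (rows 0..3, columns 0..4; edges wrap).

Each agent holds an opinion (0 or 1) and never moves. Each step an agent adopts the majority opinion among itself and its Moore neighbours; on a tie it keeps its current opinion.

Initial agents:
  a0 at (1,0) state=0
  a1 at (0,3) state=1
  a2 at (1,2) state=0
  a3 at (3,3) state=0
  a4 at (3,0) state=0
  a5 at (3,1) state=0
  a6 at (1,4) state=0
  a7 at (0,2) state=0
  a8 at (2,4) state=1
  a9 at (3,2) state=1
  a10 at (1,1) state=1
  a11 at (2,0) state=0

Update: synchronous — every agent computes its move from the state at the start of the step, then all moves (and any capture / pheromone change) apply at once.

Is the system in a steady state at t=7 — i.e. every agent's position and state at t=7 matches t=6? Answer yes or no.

yes

t=1: a0@(1,0):0 a1@(0,3):0 a2@(1,2):0 a3@(3,3):1 a4@(3,0):0 a5@(3,1):0 a6@(1,4):0 a7@(0,2):0 a8@(2,4):0 a9@(3,2):0 a10@(1,1):0 a11@(2,0):0
t=2: a0@(1,0):0 a1@(0,3):0 a2@(1,2):0 a3@(3,3):0 a4@(3,0):0 a5@(3,1):0 a6@(1,4):0 a7@(0,2):0 a8@(2,4):0 a9@(3,2):0 a10@(1,1):0 a11@(2,0):0
t=3: (unchanged — steady state)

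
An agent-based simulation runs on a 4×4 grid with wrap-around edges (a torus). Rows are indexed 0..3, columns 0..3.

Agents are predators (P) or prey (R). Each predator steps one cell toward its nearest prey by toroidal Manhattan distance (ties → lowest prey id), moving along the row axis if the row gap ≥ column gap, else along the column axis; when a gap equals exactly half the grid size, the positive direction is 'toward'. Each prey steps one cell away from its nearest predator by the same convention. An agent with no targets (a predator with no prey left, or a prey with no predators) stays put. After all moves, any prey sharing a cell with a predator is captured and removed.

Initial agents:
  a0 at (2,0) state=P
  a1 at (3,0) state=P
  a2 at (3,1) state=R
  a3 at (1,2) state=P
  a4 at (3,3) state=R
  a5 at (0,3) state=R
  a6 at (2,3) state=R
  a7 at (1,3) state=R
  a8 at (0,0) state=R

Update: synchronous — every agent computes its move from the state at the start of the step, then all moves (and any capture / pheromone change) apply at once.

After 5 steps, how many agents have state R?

5

t=1: a0@(2,3):P a1@(3,1):P a2@(3,2):R a3@(1,3):P a4@(3,2):R a6@(2,2):R a7@(1,0):R a8@(1,0):R
t=2: a0@(2,2):P a1@(3,2):P a2@(3,3):R a3@(1,0):P a4@(3,3):R a6@(2,1):R a7@(1,1):R a8@(1,1):R
t=3: a0@(2,1):P a1@(3,3):P a2@(3,0):R a3@(1,1):P a4@(3,0):R a6@(2,0):R a7@(1,2):R a8@(1,2):R
t=4: a0@(2,0):P a1@(3,0):P a2@(3,1):R a3@(1,2):P a4@(3,1):R a6@(2,3):R a7@(1,3):R a8@(1,3):R
t=5: a0@(2,3):P a1@(3,1):P a2@(3,2):R a3@(1,3):P a4@(3,2):R a6@(2,2):R a7@(1,0):R a8@(1,0):R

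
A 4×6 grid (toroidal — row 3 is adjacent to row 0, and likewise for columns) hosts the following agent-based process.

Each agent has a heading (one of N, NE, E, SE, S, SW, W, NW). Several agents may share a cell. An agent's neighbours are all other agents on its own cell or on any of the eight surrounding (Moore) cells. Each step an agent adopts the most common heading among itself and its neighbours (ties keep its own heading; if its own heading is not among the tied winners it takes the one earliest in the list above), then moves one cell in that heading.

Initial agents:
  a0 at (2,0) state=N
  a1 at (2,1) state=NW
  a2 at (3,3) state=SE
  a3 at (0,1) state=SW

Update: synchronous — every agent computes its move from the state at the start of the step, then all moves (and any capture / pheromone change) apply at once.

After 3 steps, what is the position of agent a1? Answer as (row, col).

t=1: a0@(1,0):N a1@(1,0):NW a2@(0,4):SE a3@(1,0):SW
t=2: a0@(0,0):N a1@(0,5):NW a2@(1,5):SE a3@(2,5):SW
t=3: a0@(3,0):N a1@(3,4):NW a2@(2,0):SE a3@(3,4):SW

(3, 4)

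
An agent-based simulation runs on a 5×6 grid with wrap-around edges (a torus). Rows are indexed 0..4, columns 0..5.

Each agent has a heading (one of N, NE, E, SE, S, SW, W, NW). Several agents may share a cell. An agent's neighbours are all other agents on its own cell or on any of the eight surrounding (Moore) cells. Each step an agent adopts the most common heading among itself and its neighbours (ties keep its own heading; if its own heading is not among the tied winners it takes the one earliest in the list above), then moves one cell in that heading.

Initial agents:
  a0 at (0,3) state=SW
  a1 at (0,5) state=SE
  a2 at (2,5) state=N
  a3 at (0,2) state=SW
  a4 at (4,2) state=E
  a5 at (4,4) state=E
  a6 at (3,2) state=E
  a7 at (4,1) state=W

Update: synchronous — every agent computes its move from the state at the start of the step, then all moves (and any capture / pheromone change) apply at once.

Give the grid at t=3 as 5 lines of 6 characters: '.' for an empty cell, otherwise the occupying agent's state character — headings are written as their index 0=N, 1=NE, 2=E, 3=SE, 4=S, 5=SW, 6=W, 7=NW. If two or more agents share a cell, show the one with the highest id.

2.....
......
......
5....2
.2..22

t=1: a0@(1,2):SW a1@(1,0):SE a2@(1,5):N a3@(1,1):SW a4@(4,3):E a5@(4,5):E a6@(3,3):E a7@(4,2):E
t=2: a0@(2,1):SW a1@(2,1):SE a2@(0,5):N a3@(2,0):SW a4@(4,4):E a5@(4,0):E a6@(3,4):E a7@(4,3):E
t=3: a0@(3,0):SW a1@(3,0):SW a2@(0,0):E a3@(3,5):SW a4@(4,5):E a5@(4,1):E a6@(3,5):E a7@(4,4):E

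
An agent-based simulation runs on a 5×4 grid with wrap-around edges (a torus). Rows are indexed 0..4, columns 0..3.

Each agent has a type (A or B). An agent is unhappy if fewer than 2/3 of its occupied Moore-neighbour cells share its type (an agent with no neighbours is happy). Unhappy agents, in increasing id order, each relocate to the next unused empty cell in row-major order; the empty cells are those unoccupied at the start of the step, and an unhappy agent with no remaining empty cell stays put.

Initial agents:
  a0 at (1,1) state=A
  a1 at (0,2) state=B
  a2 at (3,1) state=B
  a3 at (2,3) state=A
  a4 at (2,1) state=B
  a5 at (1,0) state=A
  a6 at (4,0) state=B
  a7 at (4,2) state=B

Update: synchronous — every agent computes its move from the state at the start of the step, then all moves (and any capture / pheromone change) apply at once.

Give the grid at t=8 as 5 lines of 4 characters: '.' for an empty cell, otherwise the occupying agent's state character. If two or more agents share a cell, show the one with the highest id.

.AB.
.AB.
ABB.
.B..
....

t=1: a0@(0,0):A a1@(0,1):B a2@(3,1):B a3@(2,3):A a4@(0,3):B a5@(1,0):A a6@(4,0):B a7@(4,2):B
t=2: a0@(0,2):A a1@(1,1):B a2@(3,1):B a3@(2,3):A a4@(1,2):B a5@(1,3):A a6@(4,0):B a7@(4,2):B
t=3: a0@(0,0):A a1@(0,1):B a2@(3,1):B a3@(0,3):A a4@(1,0):B a5@(1,3):A a6@(4,0):B a7@(2,0):B
t=4: a0@(0,2):A a1@(0,1):B a2@(3,1):B a3@(1,1):A a4@(1,2):B a5@(2,1):A a6@(2,2):B a7@(2,0):B
t=5: a0@(0,0):A a1@(0,3):B a2@(3,1):B a3@(1,0):A a4@(1,3):B a5@(2,3):A a6@(3,0):B a7@(3,2):B
t=6: a0@(0,1):A a1@(0,2):B a2@(3,1):B a3@(1,1):A a4@(1,2):B a5@(2,0):A a6@(2,1):B a7@(2,2):B
t=7: a0@(0,0):A a1@(0,3):B a2@(3,1):B a3@(1,0):A a4@(1,3):B a5@(2,3):A a6@(3,0):B a7@(2,2):B
t=8: a0@(0,1):A a1@(0,2):B a2@(3,1):B a3@(1,1):A a4@(1,2):B a5@(2,0):A a6@(2,1):B a7@(2,2):B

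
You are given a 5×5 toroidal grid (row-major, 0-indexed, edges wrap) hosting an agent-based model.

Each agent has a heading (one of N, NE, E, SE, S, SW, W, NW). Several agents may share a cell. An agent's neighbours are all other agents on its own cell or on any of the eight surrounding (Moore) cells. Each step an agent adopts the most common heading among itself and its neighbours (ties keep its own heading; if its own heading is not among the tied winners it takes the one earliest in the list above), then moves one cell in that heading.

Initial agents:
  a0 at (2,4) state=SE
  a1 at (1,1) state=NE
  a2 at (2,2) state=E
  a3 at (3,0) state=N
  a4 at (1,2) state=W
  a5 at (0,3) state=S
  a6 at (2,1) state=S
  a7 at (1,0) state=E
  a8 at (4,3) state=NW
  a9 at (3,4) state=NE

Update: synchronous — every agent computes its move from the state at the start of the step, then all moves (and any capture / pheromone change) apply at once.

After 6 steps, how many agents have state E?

t=1: a0@(3,0):SE a1@(1,2):E a2@(2,3):E a3@(2,0):N a4@(2,2):S a5@(1,3):S a6@(2,2):E a7@(1,1):E a8@(3,2):NW a9@(2,0):NE
t=2: a0@(4,1):SE a1@(1,3):E a2@(2,4):E a3@(1,0):N a4@(2,3):E a5@(1,4):E a6@(2,3):E a7@(1,2):E a8@(3,3):E a9@(1,1):NE
t=3: a0@(0,2):SE a1@(1,4):E a2@(2,0):E a3@(1,1):E a4@(2,4):E a5@(1,0):E a6@(2,4):E a7@(1,3):E a8@(3,4):E a9@(0,2):NE
t=4: a0@(0,3):E a1@(1,0):E a2@(2,1):E a3@(1,2):E a4@(2,0):E a5@(1,1):E a6@(2,0):E a7@(1,4):E a8@(3,0):E a9@(0,3):E
t=5: a0@(0,4):E a1@(1,1):E a2@(2,2):E a3@(1,3):E a4@(2,1):E a5@(1,2):E a6@(2,1):E a7@(1,0):E a8@(3,1):E a9@(0,4):E
t=6: a0@(0,0):E a1@(1,2):E a2@(2,3):E a3@(1,4):E a4@(2,2):E a5@(1,3):E a6@(2,2):E a7@(1,1):E a8@(3,2):E a9@(0,0):E

10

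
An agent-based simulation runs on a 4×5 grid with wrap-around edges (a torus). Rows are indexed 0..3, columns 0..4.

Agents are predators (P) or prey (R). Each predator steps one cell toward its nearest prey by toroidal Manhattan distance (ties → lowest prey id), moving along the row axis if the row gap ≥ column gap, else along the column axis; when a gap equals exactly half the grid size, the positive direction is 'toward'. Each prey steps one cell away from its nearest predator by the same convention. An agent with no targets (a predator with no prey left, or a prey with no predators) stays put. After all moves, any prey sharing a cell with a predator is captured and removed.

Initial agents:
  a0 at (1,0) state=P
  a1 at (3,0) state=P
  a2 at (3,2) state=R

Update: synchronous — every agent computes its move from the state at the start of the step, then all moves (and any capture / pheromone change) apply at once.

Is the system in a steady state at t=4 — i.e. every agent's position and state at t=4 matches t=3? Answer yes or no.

no

t=1: a0@(2,0):P a1@(3,1):P a2@(3,3):R
t=2: a0@(2,4):P a1@(3,2):P a2@(3,4):R
t=3: a0@(3,4):P a1@(3,3):P a2@(0,4):R
t=4: a0@(0,4):P a1@(0,3):P a2@(1,4):R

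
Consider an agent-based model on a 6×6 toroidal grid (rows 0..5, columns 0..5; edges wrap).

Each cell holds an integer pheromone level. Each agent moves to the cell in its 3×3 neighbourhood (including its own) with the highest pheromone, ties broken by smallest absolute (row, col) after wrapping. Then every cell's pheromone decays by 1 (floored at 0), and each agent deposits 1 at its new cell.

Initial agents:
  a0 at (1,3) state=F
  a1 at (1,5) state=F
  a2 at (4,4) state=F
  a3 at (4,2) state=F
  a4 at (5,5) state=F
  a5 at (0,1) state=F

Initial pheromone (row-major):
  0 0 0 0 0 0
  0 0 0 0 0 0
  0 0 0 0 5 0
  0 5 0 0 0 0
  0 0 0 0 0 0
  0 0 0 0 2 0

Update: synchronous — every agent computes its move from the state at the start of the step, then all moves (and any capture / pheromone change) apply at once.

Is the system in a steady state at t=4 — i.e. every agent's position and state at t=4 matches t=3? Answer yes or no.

t=1: a0@(2,4) a1@(2,4) a2@(5,4) a3@(3,1) a4@(5,4) a5@(0,0) | pheromone: 1 0 0 0 0 0 / 0 0 0 0 0 0 / 0 0 0 0 6 0 / 0 5 0 0 0 0 / 0 0 0 0 0 0 / 0 0 0 0 3 0
t=2: a0@(2,4) a1@(2,4) a2@(5,4) a3@(3,1) a4@(5,4) a5@(0,0) | pheromone: 1 0 0 0 0 0 / 0 0 0 0 0 0 / 0 0 0 0 7 0 / 0 5 0 0 0 0 / 0 0 0 0 0 0 / 0 0 0 0 4 0
t=3: a0@(2,4) a1@(2,4) a2@(5,4) a3@(3,1) a4@(5,4) a5@(0,0) | pheromone: 1 0 0 0 0 0 / 0 0 0 0 0 0 / 0 0 0 0 8 0 / 0 5 0 0 0 0 / 0 0 0 0 0 0 / 0 0 0 0 5 0
t=4: a0@(2,4) a1@(2,4) a2@(5,4) a3@(3,1) a4@(5,4) a5@(0,0) | pheromone: 1 0 0 0 0 0 / 0 0 0 0 0 0 / 0 0 0 0 9 0 / 0 5 0 0 0 0 / 0 0 0 0 0 0 / 0 0 0 0 6 0

yes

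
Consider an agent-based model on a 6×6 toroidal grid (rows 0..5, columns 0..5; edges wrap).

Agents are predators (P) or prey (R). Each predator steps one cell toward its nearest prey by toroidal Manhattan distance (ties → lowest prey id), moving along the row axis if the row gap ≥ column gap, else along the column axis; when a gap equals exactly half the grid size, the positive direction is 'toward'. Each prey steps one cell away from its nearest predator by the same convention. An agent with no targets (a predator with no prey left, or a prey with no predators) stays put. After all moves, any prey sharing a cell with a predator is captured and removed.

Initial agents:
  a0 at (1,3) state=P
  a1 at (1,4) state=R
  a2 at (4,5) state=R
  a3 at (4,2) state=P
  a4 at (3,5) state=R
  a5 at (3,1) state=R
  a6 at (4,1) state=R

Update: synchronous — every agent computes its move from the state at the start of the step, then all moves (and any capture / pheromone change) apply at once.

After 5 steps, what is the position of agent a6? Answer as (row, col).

(4, 2)

t=1: a0@(1,4):P a1@(1,5):R a2@(4,4):R a3@(4,1):P a4@(4,5):R a5@(2,1):R a6@(4,0):R
t=2: a0@(1,5):P a1@(1,0):R a2@(3,4):R a3@(4,0):P a4@(4,4):R a5@(1,1):R a6@(4,5):R
t=3: a0@(1,0):P a1@(1,1):R a2@(4,4):R a3@(4,5):P a4@(4,3):R a5@(1,2):R a6@(4,4):R
t=4: a0@(1,1):P a1@(1,2):R a2@(4,3):R a3@(4,4):P a4@(4,2):R a5@(1,3):R a6@(4,3):R
t=5: a0@(1,2):P a1@(1,3):R a2@(4,2):R a3@(4,3):P a4@(4,1):R a5@(1,4):R a6@(4,2):R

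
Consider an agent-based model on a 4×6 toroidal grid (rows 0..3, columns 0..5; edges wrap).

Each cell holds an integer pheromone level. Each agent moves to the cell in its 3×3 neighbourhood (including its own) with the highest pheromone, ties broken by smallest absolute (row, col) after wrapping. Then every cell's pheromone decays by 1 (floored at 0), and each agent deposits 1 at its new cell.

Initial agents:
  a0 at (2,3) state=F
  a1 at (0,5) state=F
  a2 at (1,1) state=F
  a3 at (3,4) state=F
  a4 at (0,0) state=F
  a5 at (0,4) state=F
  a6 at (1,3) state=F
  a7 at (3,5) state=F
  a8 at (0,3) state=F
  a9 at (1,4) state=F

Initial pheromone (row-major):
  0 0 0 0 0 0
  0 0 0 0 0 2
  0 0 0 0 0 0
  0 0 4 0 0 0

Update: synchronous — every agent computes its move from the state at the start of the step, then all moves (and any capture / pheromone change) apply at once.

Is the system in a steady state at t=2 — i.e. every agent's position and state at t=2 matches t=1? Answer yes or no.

t=1: a0@(3,2) a1@(1,5) a2@(0,0) a3@(0,3) a4@(1,5) a5@(1,5) a6@(0,2) a7@(0,0) a8@(3,2) a9@(1,5) | pheromone: 2 0 1 1 0 0 / 0 0 0 0 0 5 / 0 0 0 0 0 0 / 0 0 5 0 0 0
t=2: a0@(3,2) a1@(1,5) a2@(1,5) a3@(3,2) a4@(1,5) a5@(1,5) a6@(3,2) a7@(1,5) a8@(3,2) a9@(1,5) | pheromone: 1 0 0 0 0 0 / 0 0 0 0 0 10 / 0 0 0 0 0 0 / 0 0 8 0 0 0

no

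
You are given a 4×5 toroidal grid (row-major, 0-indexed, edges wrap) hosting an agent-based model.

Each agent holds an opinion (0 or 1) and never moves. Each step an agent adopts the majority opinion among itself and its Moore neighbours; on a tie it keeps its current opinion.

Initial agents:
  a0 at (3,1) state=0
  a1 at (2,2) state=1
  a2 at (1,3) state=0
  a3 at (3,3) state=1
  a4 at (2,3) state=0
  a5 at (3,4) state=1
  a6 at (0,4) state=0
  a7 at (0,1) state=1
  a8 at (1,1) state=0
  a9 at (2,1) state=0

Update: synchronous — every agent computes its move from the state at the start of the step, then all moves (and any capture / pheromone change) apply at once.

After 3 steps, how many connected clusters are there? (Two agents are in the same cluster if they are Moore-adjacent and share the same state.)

t=1: a0@(3,1):0 a1@(2,2):0 a2@(1,3):0 a3@(3,3):1 a4@(2,3):1 a5@(3,4):1 a6@(0,4):0 a7@(0,1):0 a8@(1,1):0 a9@(2,1):0
t=2: (unchanged — steady state)

2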